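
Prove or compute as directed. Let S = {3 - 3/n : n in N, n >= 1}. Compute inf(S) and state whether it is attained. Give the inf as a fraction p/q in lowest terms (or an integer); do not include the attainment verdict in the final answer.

Analysis:
- Values: 0, 3/2, 2, 9/4, ... strictly increasing.
- Minimum is 0 (n=1); inf = 0 (attained).
- 3 - 3/n -> 3 from below; sup = 3, not attained.
Conclusion: inf(S) = 0, attained in S.

0


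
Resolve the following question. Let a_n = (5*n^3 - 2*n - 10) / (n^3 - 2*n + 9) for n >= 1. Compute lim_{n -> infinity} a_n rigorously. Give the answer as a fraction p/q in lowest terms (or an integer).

Divide numerator and denominator by n^3, the highest power:
numerator / n^3 = 5 - 2/n^2 - 10/n^3
denominator / n^3 = 1 - 2/n^2 + 9/n^3
As n -> infinity, all terms of the form c/n^k (k >= 1) tend to 0.
So numerator / n^3 -> 5 and denominator / n^3 -> 1.
Therefore lim a_n = 5.

5


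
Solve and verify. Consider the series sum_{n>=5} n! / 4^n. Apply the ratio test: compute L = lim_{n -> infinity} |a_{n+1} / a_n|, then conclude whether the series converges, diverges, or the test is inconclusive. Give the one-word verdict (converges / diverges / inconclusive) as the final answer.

Let a_n denote the general term. Form the ratio a_{n+1}/a_n and simplify:
a_{n+1}/a_n = n/4 + 1/4
Take the limit as n -> infinity: L = infinity.
Since L = infinity > 1 (or L = infinity), the ratio test implies the series diverges.

diverges


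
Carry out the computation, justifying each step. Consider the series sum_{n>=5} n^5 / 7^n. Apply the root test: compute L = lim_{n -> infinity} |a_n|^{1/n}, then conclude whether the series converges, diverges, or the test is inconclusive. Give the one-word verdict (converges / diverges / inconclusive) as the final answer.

Let a_n denote the general term. Form |a_n|^(1/n) and simplify:
|a_n|^(1/n) = n^(5/n)/7
Take the limit as n -> infinity: L = 1/7.
Since L = 1/7 < 1, the root test implies convergence.

converges


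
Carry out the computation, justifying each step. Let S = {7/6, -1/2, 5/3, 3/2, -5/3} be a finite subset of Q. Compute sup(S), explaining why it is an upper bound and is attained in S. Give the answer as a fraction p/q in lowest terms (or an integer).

S is finite, so sup(S) = max(S).
Sorted decreasing:
5/3, 3/2, 7/6, -1/2, -5/3
The extremum is 5/3.
For every x in S, x <= 5/3. And 5/3 is in S, so it is attained.
Therefore sup(S) = 5/3.

5/3


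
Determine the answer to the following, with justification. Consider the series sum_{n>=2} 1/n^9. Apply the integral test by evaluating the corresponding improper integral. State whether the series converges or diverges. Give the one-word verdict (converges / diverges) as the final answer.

Let f(x) = x^(-9). Then f is positive, continuous, and decreasing on [2, infinity), so the integral test applies.
Compute the improper integral int_{2}^infinity f(x) dx:
  antiderivative F(x) = -1/(8*x^8).
  As x -> infinity, F(x) -> 0 (since p = 9 > 1).
  So int = F(infinity) - F(2) = 0 - (-1/2048) = 1/2048.
  Finite, so by the integral test, the series converges.

converges


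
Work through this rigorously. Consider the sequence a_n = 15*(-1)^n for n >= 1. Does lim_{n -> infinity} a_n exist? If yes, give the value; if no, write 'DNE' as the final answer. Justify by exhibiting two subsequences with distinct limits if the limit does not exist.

Examine the behaviour of a_n along subsequences.
Even-n subsequence a_{2k} = 15 -> 15. Odd-n subsequence a_{2k+1} = -15 -> -15.
Since these two subsequential limits are 15 and -15, distinct, the full sequence cannot converge (a convergent sequence has all subsequences tending to the same limit). So lim a_n does not exist.

DNE


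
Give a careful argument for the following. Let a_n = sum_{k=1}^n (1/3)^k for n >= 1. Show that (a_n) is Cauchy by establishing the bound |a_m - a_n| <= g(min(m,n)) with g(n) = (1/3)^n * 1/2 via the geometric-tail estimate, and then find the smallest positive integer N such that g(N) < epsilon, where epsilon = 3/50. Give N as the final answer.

For m > n >= 1: |a_m - a_n| = sum_{k=n+1}^m (1/3)^k < sum_{k=n+1}^infinity (1/3)^k = (1/3)^(n+1) / (1 - 1/3) = (1/3)^n * (1/3) * (3/2) = (1/3)^n * 1/2.
So g(n) = (1/3)^n / 2. Since g(n) -> 0, (a_n) is Cauchy.
Now solve g(N) < 3/50: (1/3)^N / 2 < 3/50 <=> 3^N > 1 / (2 * 3/50) = 25/3.
Check powers of 3: 3^1 = 3 <= 25/3, 3^2 = 9 > 25/3.
So the smallest such N is 2. Check: g(2) = 1/(2 * 9) = 1/18 < 3/50.

2


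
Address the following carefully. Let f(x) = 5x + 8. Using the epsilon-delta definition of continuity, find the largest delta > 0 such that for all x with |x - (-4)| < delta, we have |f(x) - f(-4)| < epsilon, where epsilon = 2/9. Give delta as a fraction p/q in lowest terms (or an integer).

We compute f(-4) = 5*(-4) + 8 = -12.
|f(x) - f(-4)| = |5x + 8 - (-12)| = |5(x - (-4))| = 5|x - (-4)|.
We need 5|x - (-4)| < 2/9, i.e. |x - (-4)| < 2/9 / 5 = 2/45.
So any delta <= 2/45 works. Conversely, if delta > 2/45, then x = -4 + 2/45 satisfies |x - (-4)| = 2/45 < delta but |f(x) - f(-4)| = 5 * 2/45 = 2/9, which is not < 2/9; so no larger delta works.
Hence the largest such delta is 2/45.

2/45


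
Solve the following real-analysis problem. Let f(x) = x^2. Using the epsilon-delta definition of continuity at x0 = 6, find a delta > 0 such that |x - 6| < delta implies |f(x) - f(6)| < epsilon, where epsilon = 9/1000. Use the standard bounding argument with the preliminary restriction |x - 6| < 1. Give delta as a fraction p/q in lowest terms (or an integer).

Factor: |x^2 - (6)^2| = |x - 6| * |x + 6|.
Impose |x - 6| < 1 first. Then |x + 6| = |(x - 6) + 2*(6)| <= |x - 6| + 2*|6| < 1 + 12 = 13.
So |x^2 - (6)^2| < delta * 13.
We need delta * 13 <= 9/1000, i.e. delta <= 9/1000/13 = 9/13000.
Since 9/13000 < 1, this is tighter than 1; take delta = 9/13000.
So delta = 9/13000 works.

9/13000


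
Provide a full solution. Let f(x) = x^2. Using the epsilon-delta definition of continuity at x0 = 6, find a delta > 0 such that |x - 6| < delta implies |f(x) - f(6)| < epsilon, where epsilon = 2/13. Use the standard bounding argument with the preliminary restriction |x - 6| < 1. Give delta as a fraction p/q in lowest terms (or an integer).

Factor: |x^2 - (6)^2| = |x - 6| * |x + 6|.
Impose |x - 6| < 1 first. Then |x + 6| = |(x - 6) + 2*(6)| <= |x - 6| + 2*|6| < 1 + 12 = 13.
So |x^2 - (6)^2| < delta * 13.
We need delta * 13 <= 2/13, i.e. delta <= 2/13/13 = 2/169.
Since 2/169 < 1, this is tighter than 1; take delta = 2/169.
So delta = 2/169 works.

2/169


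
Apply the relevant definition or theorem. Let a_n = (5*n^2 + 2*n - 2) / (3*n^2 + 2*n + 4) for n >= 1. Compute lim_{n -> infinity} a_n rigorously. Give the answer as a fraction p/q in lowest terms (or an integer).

Divide numerator and denominator by n^2, the highest power:
numerator / n^2 = 5 + 2/n - 2/n^2
denominator / n^2 = 3 + 2/n + 4/n^2
As n -> infinity, all terms of the form c/n^k (k >= 1) tend to 0.
So numerator / n^2 -> 5 and denominator / n^2 -> 3.
Therefore lim a_n = 5/3.

5/3


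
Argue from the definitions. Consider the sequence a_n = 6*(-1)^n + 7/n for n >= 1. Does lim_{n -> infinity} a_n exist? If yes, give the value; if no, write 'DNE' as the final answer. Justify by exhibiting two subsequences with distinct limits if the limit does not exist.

Examine the behaviour of a_n along subsequences.
a_{2k} = 6 + 7/(2k) -> 6. a_{2k+1} = -6 + 7/(2k+1) -> -6.
Since these two subsequential limits are 6 and -6, distinct, the full sequence cannot converge (a convergent sequence has all subsequences tending to the same limit). So lim a_n does not exist.

DNE


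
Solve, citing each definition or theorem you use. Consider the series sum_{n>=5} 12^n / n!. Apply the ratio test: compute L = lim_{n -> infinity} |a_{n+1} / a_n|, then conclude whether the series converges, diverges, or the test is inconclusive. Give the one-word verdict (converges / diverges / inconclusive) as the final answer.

Let a_n denote the general term. Form the ratio a_{n+1}/a_n and simplify:
a_{n+1}/a_n = 12/(n + 1)
Take the limit as n -> infinity: L = 0.
Since L = 0 < 1, the ratio test implies the series converges.

converges


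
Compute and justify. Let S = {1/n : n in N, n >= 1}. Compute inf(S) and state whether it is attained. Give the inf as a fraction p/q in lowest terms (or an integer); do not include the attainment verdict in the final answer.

Analysis:
- Values: 1, 1/2, 1/3, 1/4, ... strictly decreasing.
- The maximum is 1 (n=1); sup = 1 (attained).
- The set is bounded below by 0; 1/n -> 0 so 0 is the greatest lower bound.
- 0 is not in the set, so inf = 0 is not attained.
Conclusion: inf(S) = 0, not attained in S.

0


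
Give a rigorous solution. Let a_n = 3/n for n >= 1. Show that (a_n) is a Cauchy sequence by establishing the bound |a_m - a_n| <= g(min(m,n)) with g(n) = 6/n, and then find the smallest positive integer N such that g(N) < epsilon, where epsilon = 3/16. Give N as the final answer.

For any m, n >= 1, by the triangle inequality:
|a_m - a_n| = |3/m - 3/n| <= 3*1/m + 3*1/n <= 6/min(m,n).
So g(n) = 6/n bounds the Cauchy difference. Since g(n) -> 0, (a_n) is Cauchy.
Now solve g(N) < 3/16: 6/N < 3/16 <=> N > 6 / (3/16) = 32.
The smallest integer strictly greater than 32 is N = 33.
Check: g(33) = 6/33 = 2/11 < 3/16; g(32) = 3/16 >= 3/16. So N = 33.

33


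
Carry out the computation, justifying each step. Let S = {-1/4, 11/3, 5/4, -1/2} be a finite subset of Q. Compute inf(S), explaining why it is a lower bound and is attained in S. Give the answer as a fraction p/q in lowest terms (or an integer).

S is finite, so inf(S) = min(S).
Sorted increasing:
-1/2, -1/4, 5/4, 11/3
The extremum is -1/2.
For every x in S, x >= -1/2. And -1/2 is in S, so it is attained.
Therefore inf(S) = -1/2.

-1/2


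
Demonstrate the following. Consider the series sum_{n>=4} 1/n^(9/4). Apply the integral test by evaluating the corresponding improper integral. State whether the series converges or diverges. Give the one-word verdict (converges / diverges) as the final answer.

Let f(x) = x^(-9/4). Then f is positive, continuous, and decreasing on [4, infinity), so the integral test applies.
Compute the improper integral int_{4}^infinity f(x) dx:
  antiderivative F(x) = -4/(5*x^(5/4)).
  As x -> infinity, F(x) -> 0 (since p = 9/4 > 1).
  So int = F(infinity) - F(4) = 0 - (-sqrt(2)/10) = sqrt(2)/10.
  Finite, so by the integral test, the series converges.

converges


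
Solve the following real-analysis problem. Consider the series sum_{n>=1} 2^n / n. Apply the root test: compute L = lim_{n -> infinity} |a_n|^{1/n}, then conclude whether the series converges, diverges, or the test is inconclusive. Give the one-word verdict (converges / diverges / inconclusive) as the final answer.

Let a_n denote the general term. Form |a_n|^(1/n) and simplify:
|a_n|^(1/n) = 2/n^(1/n)
Take the limit as n -> infinity: L = 2.
Since L = 2 > 1, the root test implies divergence.

diverges


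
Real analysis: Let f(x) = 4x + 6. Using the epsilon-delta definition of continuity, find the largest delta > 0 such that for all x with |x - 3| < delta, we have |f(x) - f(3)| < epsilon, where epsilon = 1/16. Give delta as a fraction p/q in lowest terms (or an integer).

We compute f(3) = 4*(3) + 6 = 18.
|f(x) - f(3)| = |4x + 6 - (18)| = |4(x - 3)| = 4|x - 3|.
We need 4|x - 3| < 1/16, i.e. |x - 3| < 1/16 / 4 = 1/64.
So any delta <= 1/64 works. Conversely, if delta > 1/64, then x = 3 + 1/64 satisfies |x - 3| = 1/64 < delta but |f(x) - f(3)| = 4 * 1/64 = 1/16, which is not < 1/16; so no larger delta works.
Hence the largest such delta is 1/64.

1/64


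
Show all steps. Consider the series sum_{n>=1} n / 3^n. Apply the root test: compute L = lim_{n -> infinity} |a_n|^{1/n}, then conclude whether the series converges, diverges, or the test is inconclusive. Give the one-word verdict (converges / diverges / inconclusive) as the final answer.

Let a_n denote the general term. Form |a_n|^(1/n) and simplify:
|a_n|^(1/n) = n^(1/n)/3
Take the limit as n -> infinity: L = 1/3.
Since L = 1/3 < 1, the root test implies convergence.

converges


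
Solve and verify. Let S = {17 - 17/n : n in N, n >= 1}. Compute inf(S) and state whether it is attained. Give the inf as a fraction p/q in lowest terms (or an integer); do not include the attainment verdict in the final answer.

Analysis:
- Values: 0, 17/2, 34/3, 51/4, ... strictly increasing.
- Minimum is 0 (n=1); inf = 0 (attained).
- 17 - 17/n -> 17 from below; sup = 17, not attained.
Conclusion: inf(S) = 0, attained in S.

0


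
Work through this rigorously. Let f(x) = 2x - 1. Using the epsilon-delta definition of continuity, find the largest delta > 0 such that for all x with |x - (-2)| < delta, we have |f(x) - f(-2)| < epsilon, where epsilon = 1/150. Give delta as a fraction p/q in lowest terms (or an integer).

We compute f(-2) = 2*(-2) - 1 = -5.
|f(x) - f(-2)| = |2x - 1 - (-5)| = |2(x - (-2))| = 2|x - (-2)|.
We need 2|x - (-2)| < 1/150, i.e. |x - (-2)| < 1/150 / 2 = 1/300.
So any delta <= 1/300 works. Conversely, if delta > 1/300, then x = -2 + 1/300 satisfies |x - (-2)| = 1/300 < delta but |f(x) - f(-2)| = 2 * 1/300 = 1/150, which is not < 1/150; so no larger delta works.
Hence the largest such delta is 1/300.

1/300


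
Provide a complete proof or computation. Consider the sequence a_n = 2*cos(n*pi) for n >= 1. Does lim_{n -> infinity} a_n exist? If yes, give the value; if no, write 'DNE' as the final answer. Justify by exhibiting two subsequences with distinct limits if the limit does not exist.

Examine the behaviour of a_n along subsequences.
cos(n*pi) = (-1)^n, so a_n = 2*(-1)^n. a_{2k} = 2 -> 2. a_{2k+1} = -2 -> -2.
Since these two subsequential limits are 2 and -2, distinct, the full sequence cannot converge (a convergent sequence has all subsequences tending to the same limit). So lim a_n does not exist.

DNE


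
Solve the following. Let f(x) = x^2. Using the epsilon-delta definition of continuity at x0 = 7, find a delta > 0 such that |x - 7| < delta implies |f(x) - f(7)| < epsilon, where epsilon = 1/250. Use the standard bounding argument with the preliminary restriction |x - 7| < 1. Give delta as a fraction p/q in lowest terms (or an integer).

Factor: |x^2 - (7)^2| = |x - 7| * |x + 7|.
Impose |x - 7| < 1 first. Then |x + 7| = |(x - 7) + 2*(7)| <= |x - 7| + 2*|7| < 1 + 14 = 15.
So |x^2 - (7)^2| < delta * 15.
We need delta * 15 <= 1/250, i.e. delta <= 1/250/15 = 1/3750.
Since 1/3750 < 1, this is tighter than 1; take delta = 1/3750.
So delta = 1/3750 works.

1/3750


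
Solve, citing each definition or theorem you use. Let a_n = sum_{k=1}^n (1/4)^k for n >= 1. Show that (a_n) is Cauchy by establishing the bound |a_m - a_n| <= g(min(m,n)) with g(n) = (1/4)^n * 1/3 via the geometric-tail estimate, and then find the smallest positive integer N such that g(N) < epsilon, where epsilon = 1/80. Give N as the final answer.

For m > n >= 1: |a_m - a_n| = sum_{k=n+1}^m (1/4)^k < sum_{k=n+1}^infinity (1/4)^k = (1/4)^(n+1) / (1 - 1/4) = (1/4)^n * (1/4) * (4/3) = (1/4)^n * 1/3.
So g(n) = (1/4)^n / 3. Since g(n) -> 0, (a_n) is Cauchy.
Now solve g(N) < 1/80: (1/4)^N / 3 < 1/80 <=> 4^N > 1 / (3 * 1/80) = 80/3.
Check powers of 4: 4^2 = 16 <= 80/3, 4^3 = 64 > 80/3.
So the smallest such N is 3. Check: g(3) = 1/(3 * 64) = 1/192 < 1/80.

3


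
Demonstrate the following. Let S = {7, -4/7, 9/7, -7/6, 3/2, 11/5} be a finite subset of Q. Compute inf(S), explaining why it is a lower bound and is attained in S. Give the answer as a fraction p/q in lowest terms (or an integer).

S is finite, so inf(S) = min(S).
Sorted increasing:
-7/6, -4/7, 9/7, 3/2, 11/5, 7
The extremum is -7/6.
For every x in S, x >= -7/6. And -7/6 is in S, so it is attained.
Therefore inf(S) = -7/6.

-7/6


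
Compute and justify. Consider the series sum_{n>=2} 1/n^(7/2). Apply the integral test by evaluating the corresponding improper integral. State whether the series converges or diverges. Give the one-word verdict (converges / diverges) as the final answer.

Let f(x) = x^(-7/2). Then f is positive, continuous, and decreasing on [2, infinity), so the integral test applies.
Compute the improper integral int_{2}^infinity f(x) dx:
  antiderivative F(x) = -2/(5*x^(5/2)).
  As x -> infinity, F(x) -> 0 (since p = 7/2 > 1).
  So int = F(infinity) - F(2) = 0 - (-sqrt(2)/20) = sqrt(2)/20.
  Finite, so by the integral test, the series converges.

converges


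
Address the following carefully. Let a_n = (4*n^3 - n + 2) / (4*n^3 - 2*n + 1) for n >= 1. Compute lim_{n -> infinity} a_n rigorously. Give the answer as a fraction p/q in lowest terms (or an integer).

Divide numerator and denominator by n^3, the highest power:
numerator / n^3 = 4 - 1/n^2 + 2/n^3
denominator / n^3 = 4 - 2/n^2 + n^(-3)
As n -> infinity, all terms of the form c/n^k (k >= 1) tend to 0.
So numerator / n^3 -> 4 and denominator / n^3 -> 4.
Therefore lim a_n = 1.

1


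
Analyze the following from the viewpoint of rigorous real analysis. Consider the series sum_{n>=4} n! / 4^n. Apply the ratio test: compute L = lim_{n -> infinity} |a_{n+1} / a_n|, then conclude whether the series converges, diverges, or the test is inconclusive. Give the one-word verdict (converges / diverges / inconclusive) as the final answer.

Let a_n denote the general term. Form the ratio a_{n+1}/a_n and simplify:
a_{n+1}/a_n = n/4 + 1/4
Take the limit as n -> infinity: L = infinity.
Since L = infinity > 1 (or L = infinity), the ratio test implies the series diverges.

diverges


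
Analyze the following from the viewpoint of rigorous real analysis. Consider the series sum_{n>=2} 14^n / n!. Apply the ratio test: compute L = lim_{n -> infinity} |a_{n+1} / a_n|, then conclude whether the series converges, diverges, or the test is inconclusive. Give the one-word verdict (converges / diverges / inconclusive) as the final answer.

Let a_n denote the general term. Form the ratio a_{n+1}/a_n and simplify:
a_{n+1}/a_n = 14/(n + 1)
Take the limit as n -> infinity: L = 0.
Since L = 0 < 1, the ratio test implies the series converges.

converges


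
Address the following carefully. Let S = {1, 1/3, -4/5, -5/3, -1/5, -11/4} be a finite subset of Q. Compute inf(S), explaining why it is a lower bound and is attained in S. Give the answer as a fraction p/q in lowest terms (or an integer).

S is finite, so inf(S) = min(S).
Sorted increasing:
-11/4, -5/3, -4/5, -1/5, 1/3, 1
The extremum is -11/4.
For every x in S, x >= -11/4. And -11/4 is in S, so it is attained.
Therefore inf(S) = -11/4.

-11/4


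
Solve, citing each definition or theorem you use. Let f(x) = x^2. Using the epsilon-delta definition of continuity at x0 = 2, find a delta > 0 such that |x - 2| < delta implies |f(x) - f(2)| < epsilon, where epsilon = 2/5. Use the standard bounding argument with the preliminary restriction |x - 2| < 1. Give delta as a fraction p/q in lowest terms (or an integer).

Factor: |x^2 - (2)^2| = |x - 2| * |x + 2|.
Impose |x - 2| < 1 first. Then |x + 2| = |(x - 2) + 2*(2)| <= |x - 2| + 2*|2| < 1 + 4 = 5.
So |x^2 - (2)^2| < delta * 5.
We need delta * 5 <= 2/5, i.e. delta <= 2/5/5 = 2/25.
Since 2/25 < 1, this is tighter than 1; take delta = 2/25.
So delta = 2/25 works.

2/25


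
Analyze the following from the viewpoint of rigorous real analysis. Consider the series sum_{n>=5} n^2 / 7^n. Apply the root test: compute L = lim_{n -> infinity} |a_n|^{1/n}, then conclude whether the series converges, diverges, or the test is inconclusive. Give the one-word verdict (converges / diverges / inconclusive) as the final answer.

Let a_n denote the general term. Form |a_n|^(1/n) and simplify:
|a_n|^(1/n) = n^(2/n)/7
Take the limit as n -> infinity: L = 1/7.
Since L = 1/7 < 1, the root test implies convergence.

converges


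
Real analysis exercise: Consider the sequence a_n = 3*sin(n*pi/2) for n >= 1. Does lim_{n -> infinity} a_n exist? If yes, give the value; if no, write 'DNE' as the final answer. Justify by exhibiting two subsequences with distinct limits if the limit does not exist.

Examine the behaviour of a_n along subsequences.
a_{4k+1} = 3*sin(pi/2 + 2k*pi) = 3 -> 3. a_{4k+3} = 3*sin(3pi/2 + 2k*pi) = -3 -> -3.
Since these two subsequential limits are 3 and -3, distinct, the full sequence cannot converge (a convergent sequence has all subsequences tending to the same limit). So lim a_n does not exist.

DNE


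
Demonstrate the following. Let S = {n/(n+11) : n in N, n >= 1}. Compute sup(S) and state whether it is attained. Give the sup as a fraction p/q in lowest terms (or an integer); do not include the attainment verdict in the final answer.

Analysis:
- Values: 1/12, 2/13, 3/14, 4/15, ... strictly increasing.
- Minimum is 1/12 (n=1); inf = 1/12 (attained).
- n/(n+11) = 1 - 11/(n+11) -> 1 from below as n -> infinity, and never equals 1.
- So sup = 1 (not attained).
Conclusion: sup(S) = 1, not attained in S.

1


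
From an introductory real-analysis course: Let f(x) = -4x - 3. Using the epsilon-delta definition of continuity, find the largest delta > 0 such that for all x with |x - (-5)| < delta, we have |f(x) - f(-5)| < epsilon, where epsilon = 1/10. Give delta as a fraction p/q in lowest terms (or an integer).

We compute f(-5) = -4*(-5) - 3 = 17.
|f(x) - f(-5)| = |-4x - 3 - (17)| = |-4(x - (-5))| = 4|x - (-5)|.
We need 4|x - (-5)| < 1/10, i.e. |x - (-5)| < 1/10 / 4 = 1/40.
So any delta <= 1/40 works. Conversely, if delta > 1/40, then x = -5 + 1/40 satisfies |x - (-5)| = 1/40 < delta but |f(x) - f(-5)| = 4 * 1/40 = 1/10, which is not < 1/10; so no larger delta works.
Hence the largest such delta is 1/40.

1/40


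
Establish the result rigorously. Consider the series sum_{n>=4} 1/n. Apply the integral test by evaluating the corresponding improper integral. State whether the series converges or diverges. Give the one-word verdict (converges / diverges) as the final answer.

Let f(x) = 1/x. Then f is positive, continuous, and decreasing on [4, infinity), so the integral test applies.
Compute the improper integral int_{4}^infinity f(x) dx:
  antiderivative F(x) = log(x).
  As x -> infinity, log(x) -> infinity.
  So int = infinity - log(4) = infinity. By the integral test, the series diverges.

diverges


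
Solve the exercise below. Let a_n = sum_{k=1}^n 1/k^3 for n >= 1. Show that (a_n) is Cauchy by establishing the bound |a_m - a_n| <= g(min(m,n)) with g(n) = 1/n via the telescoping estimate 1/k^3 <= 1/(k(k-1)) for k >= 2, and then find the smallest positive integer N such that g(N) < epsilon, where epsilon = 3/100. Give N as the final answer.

For m > n >= 1: |a_m - a_n| = sum_{k=n+1}^m 1/k^3.
Use 1/k^3 <= 1/(k(k-1)) = 1/(k-1) - 1/k for k >= 2 (which holds since k^3 >= k^2 >= k(k-1) for k >= 2):
sum_{k=n+1}^m 1/k^3 <= sum_{k=n+1}^m (1/(k-1) - 1/k) = 1/n - 1/m <= 1/n.
By symmetry the same bound holds with n,m swapped, so |a_m - a_n| <= 1/min(m,n) = g(min(m,n)). Since g(n) -> 0, (a_n) is Cauchy.
Now solve g(N) < 3/100: 1/N < 3/100 <=> N > 1/(3/100) = 100/3.
The smallest integer strictly greater than 100/3 is N = 34.
Check: g(34) = 1/34 < 3/100; g(33) = 1/33 >= 3/100. So N = 34.

34


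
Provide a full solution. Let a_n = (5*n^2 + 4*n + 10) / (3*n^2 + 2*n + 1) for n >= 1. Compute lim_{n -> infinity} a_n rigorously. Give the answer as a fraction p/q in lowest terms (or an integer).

Divide numerator and denominator by n^2, the highest power:
numerator / n^2 = 5 + 4/n + 10/n^2
denominator / n^2 = 3 + 2/n + n^(-2)
As n -> infinity, all terms of the form c/n^k (k >= 1) tend to 0.
So numerator / n^2 -> 5 and denominator / n^2 -> 3.
Therefore lim a_n = 5/3.

5/3


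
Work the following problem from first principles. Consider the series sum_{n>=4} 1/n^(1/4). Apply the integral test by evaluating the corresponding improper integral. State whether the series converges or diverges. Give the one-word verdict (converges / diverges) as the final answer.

Let f(x) = x^(-1/4). Then f is positive, continuous, and decreasing on [4, infinity), so the integral test applies.
Compute the improper integral int_{4}^infinity f(x) dx:
  antiderivative F(x) = 4*x^(3/4)/3.
  As x -> infinity, F(x) -> infinity (since p = 1/4 < 1).
  So the integral diverges. By the integral test, the series diverges.

diverges


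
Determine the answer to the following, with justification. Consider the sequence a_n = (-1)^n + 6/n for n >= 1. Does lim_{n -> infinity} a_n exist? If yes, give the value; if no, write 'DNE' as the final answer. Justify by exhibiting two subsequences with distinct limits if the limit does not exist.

Examine the behaviour of a_n along subsequences.
a_{2k} = 1 + 6/(2k) -> 1. a_{2k+1} = -1 + 6/(2k+1) -> -1.
Since these two subsequential limits are 1 and -1, distinct, the full sequence cannot converge (a convergent sequence has all subsequences tending to the same limit). So lim a_n does not exist.

DNE


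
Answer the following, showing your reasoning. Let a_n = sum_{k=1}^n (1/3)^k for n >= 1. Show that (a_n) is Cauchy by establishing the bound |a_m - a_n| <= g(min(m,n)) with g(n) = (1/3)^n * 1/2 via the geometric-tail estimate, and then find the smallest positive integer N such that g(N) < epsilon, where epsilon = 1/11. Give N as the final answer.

For m > n >= 1: |a_m - a_n| = sum_{k=n+1}^m (1/3)^k < sum_{k=n+1}^infinity (1/3)^k = (1/3)^(n+1) / (1 - 1/3) = (1/3)^n * (1/3) * (3/2) = (1/3)^n * 1/2.
So g(n) = (1/3)^n / 2. Since g(n) -> 0, (a_n) is Cauchy.
Now solve g(N) < 1/11: (1/3)^N / 2 < 1/11 <=> 3^N > 1 / (2 * 1/11) = 11/2.
Check powers of 3: 3^1 = 3 <= 11/2, 3^2 = 9 > 11/2.
So the smallest such N is 2. Check: g(2) = 1/(2 * 9) = 1/18 < 1/11.

2


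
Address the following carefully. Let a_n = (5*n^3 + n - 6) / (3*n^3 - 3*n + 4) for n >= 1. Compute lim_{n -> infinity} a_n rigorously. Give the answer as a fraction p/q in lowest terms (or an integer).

Divide numerator and denominator by n^3, the highest power:
numerator / n^3 = 5 + n^(-2) - 6/n^3
denominator / n^3 = 3 - 3/n^2 + 4/n^3
As n -> infinity, all terms of the form c/n^k (k >= 1) tend to 0.
So numerator / n^3 -> 5 and denominator / n^3 -> 3.
Therefore lim a_n = 5/3.

5/3


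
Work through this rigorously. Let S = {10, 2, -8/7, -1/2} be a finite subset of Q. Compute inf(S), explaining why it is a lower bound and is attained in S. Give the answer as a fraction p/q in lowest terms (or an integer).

S is finite, so inf(S) = min(S).
Sorted increasing:
-8/7, -1/2, 2, 10
The extremum is -8/7.
For every x in S, x >= -8/7. And -8/7 is in S, so it is attained.
Therefore inf(S) = -8/7.

-8/7


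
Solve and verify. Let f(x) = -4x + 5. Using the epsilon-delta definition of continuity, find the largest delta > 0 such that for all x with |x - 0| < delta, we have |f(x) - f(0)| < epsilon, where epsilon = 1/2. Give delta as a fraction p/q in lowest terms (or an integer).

We compute f(0) = -4*(0) + 5 = 5.
|f(x) - f(0)| = |-4x + 5 - (5)| = |-4(x - 0)| = 4|x - 0|.
We need 4|x - 0| < 1/2, i.e. |x - 0| < 1/2 / 4 = 1/8.
So any delta <= 1/8 works. Conversely, if delta > 1/8, then x = 0 + 1/8 satisfies |x - 0| = 1/8 < delta but |f(x) - f(0)| = 4 * 1/8 = 1/2, which is not < 1/2; so no larger delta works.
Hence the largest such delta is 1/8.

1/8


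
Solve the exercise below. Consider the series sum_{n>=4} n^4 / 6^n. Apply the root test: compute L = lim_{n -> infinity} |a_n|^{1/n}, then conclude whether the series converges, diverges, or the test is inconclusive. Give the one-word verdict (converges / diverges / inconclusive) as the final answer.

Let a_n denote the general term. Form |a_n|^(1/n) and simplify:
|a_n|^(1/n) = n^(4/n)/6
Take the limit as n -> infinity: L = 1/6.
Since L = 1/6 < 1, the root test implies convergence.

converges


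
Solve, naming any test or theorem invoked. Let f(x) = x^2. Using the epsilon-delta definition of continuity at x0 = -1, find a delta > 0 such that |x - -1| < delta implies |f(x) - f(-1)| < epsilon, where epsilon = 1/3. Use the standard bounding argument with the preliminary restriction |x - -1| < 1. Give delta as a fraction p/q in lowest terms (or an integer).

Factor: |x^2 - (-1)^2| = |x - -1| * |x + -1|.
Impose |x - -1| < 1 first. Then |x + -1| = |(x - -1) + 2*(-1)| <= |x - -1| + 2*|-1| < 1 + 2 = 3.
So |x^2 - (-1)^2| < delta * 3.
We need delta * 3 <= 1/3, i.e. delta <= 1/3/3 = 1/9.
Since 1/9 < 1, this is tighter than 1; take delta = 1/9.
So delta = 1/9 works.

1/9


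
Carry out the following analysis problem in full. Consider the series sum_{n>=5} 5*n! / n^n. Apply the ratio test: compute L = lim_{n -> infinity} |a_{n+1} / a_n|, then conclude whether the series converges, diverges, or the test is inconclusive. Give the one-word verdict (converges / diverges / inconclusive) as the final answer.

Let a_n denote the general term. Form the ratio a_{n+1}/a_n and simplify:
a_{n+1}/a_n = (n/(n + 1))^n
Take the limit as n -> infinity: L = exp(-1).
Since L = exp(-1) < 1, the ratio test implies the series converges.

converges


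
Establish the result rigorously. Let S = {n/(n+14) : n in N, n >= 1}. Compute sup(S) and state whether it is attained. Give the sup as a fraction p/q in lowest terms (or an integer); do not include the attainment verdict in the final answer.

Analysis:
- Values: 1/15, 1/8, 3/17, 2/9, ... strictly increasing.
- Minimum is 1/15 (n=1); inf = 1/15 (attained).
- n/(n+14) = 1 - 14/(n+14) -> 1 from below as n -> infinity, and never equals 1.
- So sup = 1 (not attained).
Conclusion: sup(S) = 1, not attained in S.

1


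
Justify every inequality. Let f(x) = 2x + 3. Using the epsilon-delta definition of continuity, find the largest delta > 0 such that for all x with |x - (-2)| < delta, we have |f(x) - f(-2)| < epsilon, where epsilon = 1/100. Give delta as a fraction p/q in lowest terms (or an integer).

We compute f(-2) = 2*(-2) + 3 = -1.
|f(x) - f(-2)| = |2x + 3 - (-1)| = |2(x - (-2))| = 2|x - (-2)|.
We need 2|x - (-2)| < 1/100, i.e. |x - (-2)| < 1/100 / 2 = 1/200.
So any delta <= 1/200 works. Conversely, if delta > 1/200, then x = -2 + 1/200 satisfies |x - (-2)| = 1/200 < delta but |f(x) - f(-2)| = 2 * 1/200 = 1/100, which is not < 1/100; so no larger delta works.
Hence the largest such delta is 1/200.

1/200


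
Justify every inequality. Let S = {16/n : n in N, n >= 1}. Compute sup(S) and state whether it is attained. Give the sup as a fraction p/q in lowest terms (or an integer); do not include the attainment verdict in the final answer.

Analysis:
- Values: 16, 8, 16/3, 4, ... strictly decreasing.
- The maximum is 16 (n=1); sup = 16 (attained).
- The set is bounded below by 0; 16/n -> 0 so 0 is the greatest lower bound.
- 0 is not in the set, so inf = 0 is not attained.
Conclusion: sup(S) = 16, attained in S.

16


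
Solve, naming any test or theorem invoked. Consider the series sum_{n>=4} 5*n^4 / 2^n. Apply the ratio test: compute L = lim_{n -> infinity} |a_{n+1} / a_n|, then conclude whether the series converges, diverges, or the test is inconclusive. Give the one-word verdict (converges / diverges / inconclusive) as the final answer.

Let a_n denote the general term. Form the ratio a_{n+1}/a_n and simplify:
a_{n+1}/a_n = (n + 1)^4/(2*n^4)
Take the limit as n -> infinity: L = 1/2.
Since L = 1/2 < 1, the ratio test implies the series converges.

converges


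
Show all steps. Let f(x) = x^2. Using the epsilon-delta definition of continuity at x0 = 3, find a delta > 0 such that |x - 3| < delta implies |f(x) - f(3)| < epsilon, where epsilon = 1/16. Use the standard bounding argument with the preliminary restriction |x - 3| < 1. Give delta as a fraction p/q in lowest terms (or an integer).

Factor: |x^2 - (3)^2| = |x - 3| * |x + 3|.
Impose |x - 3| < 1 first. Then |x + 3| = |(x - 3) + 2*(3)| <= |x - 3| + 2*|3| < 1 + 6 = 7.
So |x^2 - (3)^2| < delta * 7.
We need delta * 7 <= 1/16, i.e. delta <= 1/16/7 = 1/112.
Since 1/112 < 1, this is tighter than 1; take delta = 1/112.
So delta = 1/112 works.

1/112


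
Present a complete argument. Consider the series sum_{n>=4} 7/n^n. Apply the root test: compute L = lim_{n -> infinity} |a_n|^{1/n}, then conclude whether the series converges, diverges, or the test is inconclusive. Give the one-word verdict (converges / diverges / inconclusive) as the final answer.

Let a_n denote the general term. Form |a_n|^(1/n) and simplify:
|a_n|^(1/n) = 7^(1/n)/n
Take the limit as n -> infinity: L = 0.
Since L = 0 < 1, the root test implies convergence.

converges


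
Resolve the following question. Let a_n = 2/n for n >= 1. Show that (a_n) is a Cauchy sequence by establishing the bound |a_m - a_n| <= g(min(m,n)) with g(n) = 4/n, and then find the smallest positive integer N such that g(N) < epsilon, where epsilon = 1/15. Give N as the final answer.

For any m, n >= 1, by the triangle inequality:
|a_m - a_n| = |2/m - 2/n| <= 2*1/m + 2*1/n <= 4/min(m,n).
So g(n) = 4/n bounds the Cauchy difference. Since g(n) -> 0, (a_n) is Cauchy.
Now solve g(N) < 1/15: 4/N < 1/15 <=> N > 4 / (1/15) = 60.
The smallest integer strictly greater than 60 is N = 61.
Check: g(61) = 4/61 = 4/61 < 1/15; g(60) = 1/15 >= 1/15. So N = 61.

61


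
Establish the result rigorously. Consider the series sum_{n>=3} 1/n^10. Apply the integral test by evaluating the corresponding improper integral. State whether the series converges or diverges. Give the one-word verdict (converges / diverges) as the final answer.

Let f(x) = x^(-10). Then f is positive, continuous, and decreasing on [3, infinity), so the integral test applies.
Compute the improper integral int_{3}^infinity f(x) dx:
  antiderivative F(x) = -1/(9*x^9).
  As x -> infinity, F(x) -> 0 (since p = 10 > 1).
  So int = F(infinity) - F(3) = 0 - (-1/177147) = 1/177147.
  Finite, so by the integral test, the series converges.

converges


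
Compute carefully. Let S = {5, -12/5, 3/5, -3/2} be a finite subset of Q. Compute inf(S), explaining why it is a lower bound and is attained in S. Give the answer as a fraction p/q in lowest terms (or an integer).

S is finite, so inf(S) = min(S).
Sorted increasing:
-12/5, -3/2, 3/5, 5
The extremum is -12/5.
For every x in S, x >= -12/5. And -12/5 is in S, so it is attained.
Therefore inf(S) = -12/5.

-12/5


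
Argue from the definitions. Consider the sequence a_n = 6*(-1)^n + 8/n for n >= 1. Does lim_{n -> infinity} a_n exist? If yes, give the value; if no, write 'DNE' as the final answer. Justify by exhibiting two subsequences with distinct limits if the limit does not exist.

Examine the behaviour of a_n along subsequences.
a_{2k} = 6 + 8/(2k) -> 6. a_{2k+1} = -6 + 8/(2k+1) -> -6.
Since these two subsequential limits are 6 and -6, distinct, the full sequence cannot converge (a convergent sequence has all subsequences tending to the same limit). So lim a_n does not exist.

DNE


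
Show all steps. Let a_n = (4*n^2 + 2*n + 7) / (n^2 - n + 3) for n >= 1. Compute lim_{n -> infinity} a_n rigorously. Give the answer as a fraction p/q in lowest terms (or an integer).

Divide numerator and denominator by n^2, the highest power:
numerator / n^2 = 4 + 2/n + 7/n^2
denominator / n^2 = 1 - 1/n + 3/n^2
As n -> infinity, all terms of the form c/n^k (k >= 1) tend to 0.
So numerator / n^2 -> 4 and denominator / n^2 -> 1.
Therefore lim a_n = 4.

4


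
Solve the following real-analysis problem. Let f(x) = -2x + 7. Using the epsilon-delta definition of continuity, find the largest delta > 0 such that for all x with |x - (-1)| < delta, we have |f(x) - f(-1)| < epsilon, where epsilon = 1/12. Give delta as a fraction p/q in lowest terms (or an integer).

We compute f(-1) = -2*(-1) + 7 = 9.
|f(x) - f(-1)| = |-2x + 7 - (9)| = |-2(x - (-1))| = 2|x - (-1)|.
We need 2|x - (-1)| < 1/12, i.e. |x - (-1)| < 1/12 / 2 = 1/24.
So any delta <= 1/24 works. Conversely, if delta > 1/24, then x = -1 + 1/24 satisfies |x - (-1)| = 1/24 < delta but |f(x) - f(-1)| = 2 * 1/24 = 1/12, which is not < 1/12; so no larger delta works.
Hence the largest such delta is 1/24.

1/24


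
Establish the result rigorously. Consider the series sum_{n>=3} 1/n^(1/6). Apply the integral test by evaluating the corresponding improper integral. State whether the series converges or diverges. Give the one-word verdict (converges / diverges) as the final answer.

Let f(x) = x^(-1/6). Then f is positive, continuous, and decreasing on [3, infinity), so the integral test applies.
Compute the improper integral int_{3}^infinity f(x) dx:
  antiderivative F(x) = 6*x^(5/6)/5.
  As x -> infinity, F(x) -> infinity (since p = 1/6 < 1).
  So the integral diverges. By the integral test, the series diverges.

diverges


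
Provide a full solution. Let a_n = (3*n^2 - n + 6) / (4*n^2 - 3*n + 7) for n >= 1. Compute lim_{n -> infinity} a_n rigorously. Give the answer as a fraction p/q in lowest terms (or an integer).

Divide numerator and denominator by n^2, the highest power:
numerator / n^2 = 3 - 1/n + 6/n^2
denominator / n^2 = 4 - 3/n + 7/n^2
As n -> infinity, all terms of the form c/n^k (k >= 1) tend to 0.
So numerator / n^2 -> 3 and denominator / n^2 -> 4.
Therefore lim a_n = 3/4.

3/4


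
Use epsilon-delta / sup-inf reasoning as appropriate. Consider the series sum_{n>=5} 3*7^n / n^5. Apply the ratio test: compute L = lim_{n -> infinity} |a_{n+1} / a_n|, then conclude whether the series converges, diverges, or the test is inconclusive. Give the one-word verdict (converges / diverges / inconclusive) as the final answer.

Let a_n denote the general term. Form the ratio a_{n+1}/a_n and simplify:
a_{n+1}/a_n = 7*n^5/(n + 1)^5
Take the limit as n -> infinity: L = 7.
Since L = 7 > 1 (or L = infinity), the ratio test implies the series diverges.

diverges


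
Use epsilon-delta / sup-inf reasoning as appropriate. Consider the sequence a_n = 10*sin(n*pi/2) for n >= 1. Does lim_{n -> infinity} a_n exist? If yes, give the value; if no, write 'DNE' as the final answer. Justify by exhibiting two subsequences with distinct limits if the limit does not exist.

Examine the behaviour of a_n along subsequences.
a_{4k+1} = 10*sin(pi/2 + 2k*pi) = 10 -> 10. a_{4k+3} = 10*sin(3pi/2 + 2k*pi) = -10 -> -10.
Since these two subsequential limits are 10 and -10, distinct, the full sequence cannot converge (a convergent sequence has all subsequences tending to the same limit). So lim a_n does not exist.

DNE


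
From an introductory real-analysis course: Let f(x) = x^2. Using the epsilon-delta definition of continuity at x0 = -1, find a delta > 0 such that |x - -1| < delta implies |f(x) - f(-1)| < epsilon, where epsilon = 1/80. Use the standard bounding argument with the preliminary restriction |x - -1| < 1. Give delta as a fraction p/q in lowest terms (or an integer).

Factor: |x^2 - (-1)^2| = |x - -1| * |x + -1|.
Impose |x - -1| < 1 first. Then |x + -1| = |(x - -1) + 2*(-1)| <= |x - -1| + 2*|-1| < 1 + 2 = 3.
So |x^2 - (-1)^2| < delta * 3.
We need delta * 3 <= 1/80, i.e. delta <= 1/80/3 = 1/240.
Since 1/240 < 1, this is tighter than 1; take delta = 1/240.
So delta = 1/240 works.

1/240


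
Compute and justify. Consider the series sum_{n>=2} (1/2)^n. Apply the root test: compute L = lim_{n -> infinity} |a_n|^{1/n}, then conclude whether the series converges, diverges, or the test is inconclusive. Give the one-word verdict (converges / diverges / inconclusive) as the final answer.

Let a_n denote the general term. Form |a_n|^(1/n) and simplify:
|a_n|^(1/n) = 1/2
Take the limit as n -> infinity: L = 1/2.
Since L = 1/2 < 1, the root test implies convergence.

converges


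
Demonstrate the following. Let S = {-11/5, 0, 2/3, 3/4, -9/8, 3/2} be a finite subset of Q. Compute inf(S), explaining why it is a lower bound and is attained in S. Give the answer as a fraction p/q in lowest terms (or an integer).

S is finite, so inf(S) = min(S).
Sorted increasing:
-11/5, -9/8, 0, 2/3, 3/4, 3/2
The extremum is -11/5.
For every x in S, x >= -11/5. And -11/5 is in S, so it is attained.
Therefore inf(S) = -11/5.

-11/5


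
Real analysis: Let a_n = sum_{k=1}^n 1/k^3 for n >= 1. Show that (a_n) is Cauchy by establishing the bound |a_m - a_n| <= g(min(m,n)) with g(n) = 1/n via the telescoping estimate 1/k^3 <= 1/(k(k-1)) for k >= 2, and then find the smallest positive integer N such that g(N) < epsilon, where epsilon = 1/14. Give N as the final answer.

For m > n >= 1: |a_m - a_n| = sum_{k=n+1}^m 1/k^3.
Use 1/k^3 <= 1/(k(k-1)) = 1/(k-1) - 1/k for k >= 2 (which holds since k^3 >= k^2 >= k(k-1) for k >= 2):
sum_{k=n+1}^m 1/k^3 <= sum_{k=n+1}^m (1/(k-1) - 1/k) = 1/n - 1/m <= 1/n.
By symmetry the same bound holds with n,m swapped, so |a_m - a_n| <= 1/min(m,n) = g(min(m,n)). Since g(n) -> 0, (a_n) is Cauchy.
Now solve g(N) < 1/14: 1/N < 1/14 <=> N > 1/(1/14) = 14.
The smallest integer strictly greater than 14 is N = 15.
Check: g(15) = 1/15 < 1/14; g(14) = 1/14 >= 1/14. So N = 15.

15
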